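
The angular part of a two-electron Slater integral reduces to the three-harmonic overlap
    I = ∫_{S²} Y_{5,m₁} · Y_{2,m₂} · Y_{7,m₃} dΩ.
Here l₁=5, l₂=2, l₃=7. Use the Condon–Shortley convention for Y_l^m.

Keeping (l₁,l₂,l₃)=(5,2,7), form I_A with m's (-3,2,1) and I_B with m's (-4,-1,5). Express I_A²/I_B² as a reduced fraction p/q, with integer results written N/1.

Same 5,2,7: normalisation and zero-m 3j drop out of the ratio.
A: Δ: 0! 10! 4! / 15! → 1/15015; sum: t=0:+1/1935360 = 1/1935360; 3j²(5 2 7; -3 2 1) = Δ·Π!·Σ² = 1/1001  (sign +1)
B: Δ: 0! 10! 4! / 15! → 1/15015; sum: t=0:+1/2177280 = 1/2177280; 3j²(5 2 7; -4 -1 5) = Δ·Π!·Σ² = 8/273  (sign +1)
I_A²/I_B² = (1/1001)/(8/273) = 3/88

3/88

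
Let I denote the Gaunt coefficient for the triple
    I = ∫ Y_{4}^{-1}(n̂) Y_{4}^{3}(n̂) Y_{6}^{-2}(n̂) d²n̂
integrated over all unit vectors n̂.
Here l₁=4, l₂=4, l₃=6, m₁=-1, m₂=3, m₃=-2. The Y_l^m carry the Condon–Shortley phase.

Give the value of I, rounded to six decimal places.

m-sum 0 ✓  L=14 even ✓  0≤6≤8 ✓
Π(2lᵢ+1) = 9×9×13 = 1053
triangle coeff Δ(4,4,6) = 1/1261260
Σ_t [0,2]: t=0:+1/4608 t=1:−1/1296 t=2:+1/4608 = -7/20736
(3j)²=20/1287 [(4 4 6; 0 0 0)], sign=-1
Σ_t [1,2]: t=1:−1/34560 t=2:+1/8640 = 1/11520
(3j)²=3/143 [(4 4 6; -1 3 -2)], sign=+1
⇒ 4πI² = 540/1573
I = (-1)√(540/1573/(4π)) = -0.16528277

-0.165283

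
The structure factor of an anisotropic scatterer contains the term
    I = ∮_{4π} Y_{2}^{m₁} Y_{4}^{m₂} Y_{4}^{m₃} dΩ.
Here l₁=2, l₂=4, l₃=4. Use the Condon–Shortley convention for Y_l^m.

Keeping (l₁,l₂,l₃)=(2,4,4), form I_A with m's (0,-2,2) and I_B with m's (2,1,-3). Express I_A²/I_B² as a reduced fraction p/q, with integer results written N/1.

l's match ⇒ only the (l;m) 3-j factors differ between A and B.
A: triangle coeff Δ(2,4,4) = 1/13860; Σ_t [0,2]: t=0:+1/192 t=1:−1/120 t=2:+1/2880 = -1/360; (3j)²=16/3465 [(2 4 4; 0 -2 2)], sign=-1
B: triangle coeff Δ(2,4,4) = 1/13860; Σ_t [0,0]: t=0:+1/480 = 1/480; (3j)²=3/110 [(2 4 4; 2 1 -3)], sign=-1
I_A²/I_B² = (16/3465)/(3/110) = 32/189

32/189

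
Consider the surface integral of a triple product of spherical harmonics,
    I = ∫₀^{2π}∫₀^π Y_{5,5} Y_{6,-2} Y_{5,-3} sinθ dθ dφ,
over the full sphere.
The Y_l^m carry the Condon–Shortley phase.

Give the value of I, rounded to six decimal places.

0.140602

m-sum 0 ✓  L=16 even ✓  1≤5≤11 ✓
Π(2lᵢ+1) = 11×13×11 = 1573
triangle coeff Δ(5,6,5) = 1/28588560
Σ_t [1,5]: t=1:−1/345600 t=2:+1/13824 t=3:−1/5184 t=4:+1/13824 t=5:−1/345600 = -7/129600
(3j)²=80/7293 [(5 6 5; 0 0 0)], sign=+1
Σ_t [0,0]: t=0:+1/829440 = 1/829440
(3j)²=35/2431 [(5 6 5; 5 -2 -3)], sign=+1
⇒ 4πI² = 2800/11271
I = (+1)√(2800/11271/(4π)) = 0.14060244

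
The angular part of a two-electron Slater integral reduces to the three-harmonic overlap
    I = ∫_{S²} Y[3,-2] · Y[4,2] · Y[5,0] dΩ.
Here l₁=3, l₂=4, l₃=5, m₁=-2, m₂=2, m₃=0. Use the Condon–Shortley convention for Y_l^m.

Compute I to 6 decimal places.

Checks pass: Σm=0; 12 even; l₃=5∈[1,7].
(2·3+1)(2·4+1)(2·5+1) = 693
Δ: 2! 4! 6! / 13! → 1/180180
sum: t=0:+1/576 t=1:−1/144 t=2:+1/576 = -1/288
3j²(3 4 5; 0 0 0) = Δ·Π!·Σ² = 20/1001  (sign +1)
sum: t=1:−1/2880 t=2:+1/576 = 1/720
3j²(3 4 5; -2 2 0) = Δ·Π!·Σ² = 80/3003  (sign -1)
combine: 4πI² = 693·20/1001·80/3003 = 4800/13013
take √, sign -1: I = -0.17132746

-0.171327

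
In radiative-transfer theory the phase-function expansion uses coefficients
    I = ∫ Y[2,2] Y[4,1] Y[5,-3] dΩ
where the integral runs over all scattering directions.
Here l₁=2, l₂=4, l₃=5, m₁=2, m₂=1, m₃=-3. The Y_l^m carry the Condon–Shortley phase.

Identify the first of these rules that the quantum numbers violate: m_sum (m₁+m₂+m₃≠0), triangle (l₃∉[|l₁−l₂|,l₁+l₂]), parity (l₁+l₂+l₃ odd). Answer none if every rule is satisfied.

parity

Σmᵢ = 0  ✓
l₃∈[|l₁−l₂|,l₁+l₂]=[2,6], have l₃=5  ✓
Σlᵢ = 11 ⇒ odd  ✗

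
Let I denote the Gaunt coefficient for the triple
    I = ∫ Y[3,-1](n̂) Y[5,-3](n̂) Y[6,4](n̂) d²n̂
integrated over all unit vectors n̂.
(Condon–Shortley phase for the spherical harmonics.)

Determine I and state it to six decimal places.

0.113950

m-sum 0 ✓  L=14 even ✓  2≤6≤8 ✓
Π(2lᵢ+1) = 7×11×13 = 1001
triangle coeff Δ(3,5,6) = 1/675675
Σ_t [0,2]: t=0:+1/8640 t=1:−1/2304 t=2:+1/8640 = -7/34560
(3j)²=7/429 [(3 5 6; 0 0 0)], sign=-1
Σ_t [0,2]: t=0:+1/69120 t=1:−1/30240 t=2:+1/322560 = -1/64512
(3j)²=10/1001 [(3 5 6; -1 -3 4)], sign=-1
⇒ 4πI² = 70/429
I = (+1)√(70/429/(4π)) = 0.11395029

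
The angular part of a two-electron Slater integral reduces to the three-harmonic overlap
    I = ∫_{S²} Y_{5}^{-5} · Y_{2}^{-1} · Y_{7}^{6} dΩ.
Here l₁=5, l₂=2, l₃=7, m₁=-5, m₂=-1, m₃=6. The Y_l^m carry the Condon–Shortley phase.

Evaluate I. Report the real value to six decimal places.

m-sum 0 ✓  L=14 even ✓  3≤7≤7 ✓
Π(2lᵢ+1) = 11×5×15 = 825
triangle coeff Δ(5,2,7) = 1/15015
Σ_t [0,0]: t=0:+1/57600 = 1/57600
(3j)²=21/715 [(5 2 7; 0 0 0)], sign=-1
Σ_t [0,0]: t=0:+1/21772800 = 1/21772800
(3j)²=2/105 [(5 2 7; -5 -1 6)], sign=-1
⇒ 4πI² = 6/13
I = (+1)√(6/13/(4π)) = 0.19164567

0.191646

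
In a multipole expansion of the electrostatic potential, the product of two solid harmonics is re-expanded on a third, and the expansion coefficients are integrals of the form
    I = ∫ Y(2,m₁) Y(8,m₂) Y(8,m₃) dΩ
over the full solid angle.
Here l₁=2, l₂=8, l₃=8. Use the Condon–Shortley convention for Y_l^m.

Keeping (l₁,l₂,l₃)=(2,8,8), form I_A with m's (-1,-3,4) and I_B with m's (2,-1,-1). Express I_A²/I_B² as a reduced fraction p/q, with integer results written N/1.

l's match ⇒ only the (l;m) 3-j factors differ between A and B.
A: triangle coeff Δ(2,8,8) = 1/348840; Σ_t [1,2]: t=1:−1/174182400 t=2:+1/479001600 = -1/273715200; (3j)²=49/3876 [(2 8 8; -1 -3 4)], sign=-1
B: triangle coeff Δ(2,8,8) = 1/348840; Σ_t [0,0]: t=0:+1/101606400 = 1/101606400; (3j)²=36/1615 [(2 8 8; 2 -1 -1)], sign=-1
I_A²/I_B² = (49/3876)/(36/1615) = 245/432

245/432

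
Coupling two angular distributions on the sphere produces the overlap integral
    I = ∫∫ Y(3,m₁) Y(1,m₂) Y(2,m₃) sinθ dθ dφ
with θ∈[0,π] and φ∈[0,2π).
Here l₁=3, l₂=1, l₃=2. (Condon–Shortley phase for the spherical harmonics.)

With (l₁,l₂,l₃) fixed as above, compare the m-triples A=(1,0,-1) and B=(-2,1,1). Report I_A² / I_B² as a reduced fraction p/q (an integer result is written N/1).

l's match ⇒ only the (l;m) 3-j factors differ between A and B.
A: triangle coeff Δ(3,1,2) = 1/105; Σ_t [1,1]: t=1:−1/6 = -1/6; (3j)²=8/105 [(3 1 2; 1 0 -1)], sign=+1
B: triangle coeff Δ(3,1,2) = 1/105; Σ_t [2,2]: t=2:+1/12 = 1/12; (3j)²=2/21 [(3 1 2; -2 1 1)], sign=-1
I_A²/I_B² = (8/105)/(2/21) = 4/5

4/5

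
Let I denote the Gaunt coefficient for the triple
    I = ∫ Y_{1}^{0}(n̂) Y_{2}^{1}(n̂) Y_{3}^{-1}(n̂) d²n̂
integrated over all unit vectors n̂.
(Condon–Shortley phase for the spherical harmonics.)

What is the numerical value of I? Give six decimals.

m-sum 0 ✓  L=6 even ✓  1≤3≤3 ✓
Π(2lᵢ+1) = 3×5×7 = 105
triangle coeff Δ(1,2,3) = 1/105
Σ_t [0,0]: t=0:+1/4 = 1/4
(3j)²=3/35 [(1 2 3; 0 0 0)], sign=-1
Σ_t [0,0]: t=0:+1/6 = 1/6
(3j)²=8/105 [(1 2 3; 0 1 -1)], sign=+1
⇒ 4πI² = 24/35
I = (-1)√(24/35/(4π)) = -0.23359668

-0.233597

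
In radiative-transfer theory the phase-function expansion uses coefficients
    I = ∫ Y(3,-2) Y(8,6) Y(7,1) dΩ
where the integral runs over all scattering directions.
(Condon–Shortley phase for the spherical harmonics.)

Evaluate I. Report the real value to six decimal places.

-2 + 6 + 1 = 5 ≠ 0: azimuthal integral kills it; I = 0

0.000000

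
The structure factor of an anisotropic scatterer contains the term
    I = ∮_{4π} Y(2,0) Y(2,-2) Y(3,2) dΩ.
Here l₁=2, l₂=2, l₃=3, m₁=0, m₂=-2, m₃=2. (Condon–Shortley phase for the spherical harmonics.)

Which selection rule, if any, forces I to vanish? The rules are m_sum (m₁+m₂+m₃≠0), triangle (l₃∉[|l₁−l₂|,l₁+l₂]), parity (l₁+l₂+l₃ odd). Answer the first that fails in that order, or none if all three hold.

parity

m₁+m₂+m₃ = 0 − 2 + 2 = 0  ✓
triangle: |2−2|=0 ≤ l₃=3 ≤ 2+2=4  ✓
parity: l₁+l₂+l₃ = 7 is odd  ✗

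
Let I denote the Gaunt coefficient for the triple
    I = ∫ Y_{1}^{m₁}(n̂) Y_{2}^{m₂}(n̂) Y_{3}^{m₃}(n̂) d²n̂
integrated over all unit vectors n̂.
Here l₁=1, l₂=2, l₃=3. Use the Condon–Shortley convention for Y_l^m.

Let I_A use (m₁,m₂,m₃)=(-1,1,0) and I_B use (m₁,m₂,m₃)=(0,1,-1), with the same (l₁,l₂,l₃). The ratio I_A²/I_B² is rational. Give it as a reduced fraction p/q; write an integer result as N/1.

3/8

Same 1,2,3: normalisation and zero-m 3j drop out of the ratio.
A: Δ: 0! 2! 4! / 7! → 1/105; sum: t=0:+1/12 = 1/12; 3j²(1 2 3; -1 1 0) = Δ·Π!·Σ² = 1/35  (sign -1)
B: Δ: 0! 2! 4! / 7! → 1/105; sum: t=0:+1/6 = 1/6; 3j²(1 2 3; 0 1 -1) = Δ·Π!·Σ² = 8/105  (sign +1)
I_A²/I_B² = (1/35)/(8/105) = 3/8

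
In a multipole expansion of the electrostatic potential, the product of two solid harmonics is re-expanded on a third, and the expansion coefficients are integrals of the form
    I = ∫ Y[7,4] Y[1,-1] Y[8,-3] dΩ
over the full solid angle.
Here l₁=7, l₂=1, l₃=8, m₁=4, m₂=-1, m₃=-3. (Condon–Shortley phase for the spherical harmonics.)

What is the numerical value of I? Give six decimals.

-0.096758

Rules hold: Σm=0, L=16 even, 6≤8≤8.
N = 15·3·17 = 765
Δ = 0!·14!·2!/17! = 1/2040
Racah Σ t=0..0: t=0:+1/25401600 = 1/25401600
⇒ 3j(7 1 8; 0 0 0)² = 8/255, sgn +1
Racah Σ t=0..0: t=0:+1/479001600 = 1/479001600
⇒ 3j(7 1 8; 4 -1 -3)² = 1/204, sgn -1
4πI² = N·(3j₀)²·(3jₘ)² = 2/17
I = -1·√(0.117647/4π) = -0.09675772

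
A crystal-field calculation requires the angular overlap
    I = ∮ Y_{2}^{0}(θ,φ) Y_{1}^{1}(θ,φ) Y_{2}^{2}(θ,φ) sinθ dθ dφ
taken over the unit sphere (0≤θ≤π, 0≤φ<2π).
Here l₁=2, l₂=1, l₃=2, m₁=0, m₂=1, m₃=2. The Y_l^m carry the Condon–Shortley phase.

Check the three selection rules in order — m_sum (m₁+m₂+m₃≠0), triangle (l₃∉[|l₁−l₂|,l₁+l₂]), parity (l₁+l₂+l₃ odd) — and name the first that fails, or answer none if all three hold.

m₁+m₂+m₃ = 0 + 1 + 2 = 3  ✗
triangle: |2−1|=1 ≤ l₃=2 ≤ 2+1=3
parity: l₁+l₂+l₃ = 5 is odd

m_sum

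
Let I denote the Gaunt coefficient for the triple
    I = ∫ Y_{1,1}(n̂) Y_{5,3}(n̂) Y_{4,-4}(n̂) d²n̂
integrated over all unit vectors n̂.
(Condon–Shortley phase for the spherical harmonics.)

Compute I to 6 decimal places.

-0.049106

Rules hold: Σm=0, L=10 even, 4≤4≤6.
N = 3·11·9 = 297
Δ = 2!·0!·8!/11! = 1/495
Racah Σ t=1..1: t=1:−1/576 = -1/576
⇒ 3j(1 5 4; 0 0 0)² = 5/99, sgn -1
Racah Σ t=0..0: t=0:+1/80640 = 1/80640
⇒ 3j(1 5 4; 1 3 -4)² = 1/495, sgn +1
4πI² = N·(3j₀)²·(3jₘ)² = 1/33
I = -1·√(0.030303/4π) = -0.04910640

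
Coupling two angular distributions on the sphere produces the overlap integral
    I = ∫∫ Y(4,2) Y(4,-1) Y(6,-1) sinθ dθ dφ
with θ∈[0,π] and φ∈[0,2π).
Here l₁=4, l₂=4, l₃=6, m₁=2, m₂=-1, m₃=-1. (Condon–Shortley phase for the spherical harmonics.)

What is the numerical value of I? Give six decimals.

0.097783

Rules hold: Σm=0, L=14 even, 0≤6≤8.
N = 9·9·13 = 1053
Δ = 2!·6!·6!/15! = 1/1261260
Racah Σ t=0..2: t=0:+1/4608 t=1:−1/1296 t=2:+1/4608 = -7/20736
⇒ 3j(4 4 6; 0 0 0)² = 20/1287, sgn -1
Racah Σ t=0..2: t=0:+1/3456 t=1:−1/5760 t=2:+1/172800 = 7/57600
⇒ 3j(4 4 6; 2 -1 -1)² = 21/2860, sgn -1
4πI² = N·(3j₀)²·(3jₘ)² = 189/1573
I = +1·√(0.120153/4π) = 0.09778261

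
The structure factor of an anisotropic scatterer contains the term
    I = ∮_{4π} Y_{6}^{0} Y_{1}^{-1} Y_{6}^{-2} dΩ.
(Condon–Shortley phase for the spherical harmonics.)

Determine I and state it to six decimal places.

0 − 1 − 2 = -3 ≠ 0: azimuthal integral kills it; I = 0

0.000000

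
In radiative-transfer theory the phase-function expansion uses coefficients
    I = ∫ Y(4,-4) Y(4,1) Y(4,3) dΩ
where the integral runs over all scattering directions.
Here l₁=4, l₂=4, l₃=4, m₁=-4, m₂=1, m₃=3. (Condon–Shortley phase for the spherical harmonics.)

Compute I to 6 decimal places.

m-sum 0 ✓  L=12 even ✓  0≤4≤8 ✓
Π(2lᵢ+1) = 9×9×9 = 729
triangle coeff Δ(4,4,4) = 1/450450
Σ_t [0,4]: t=0:+1/13824 t=1:−1/216 t=2:+1/64 t=3:−1/216 t=4:+1/13824 = 5/768
(3j)²=18/1001 [(4 4 4; 0 0 0)], sign=+1
Σ_t [4,4]: t=4:+1/3456 = 1/3456
(3j)²=35/1287 [(4 4 4; -4 1 3)], sign=-1
⇒ 4πI² = 7290/20449
I = (-1)√(7290/20449/(4π)) = -0.16843130

-0.168431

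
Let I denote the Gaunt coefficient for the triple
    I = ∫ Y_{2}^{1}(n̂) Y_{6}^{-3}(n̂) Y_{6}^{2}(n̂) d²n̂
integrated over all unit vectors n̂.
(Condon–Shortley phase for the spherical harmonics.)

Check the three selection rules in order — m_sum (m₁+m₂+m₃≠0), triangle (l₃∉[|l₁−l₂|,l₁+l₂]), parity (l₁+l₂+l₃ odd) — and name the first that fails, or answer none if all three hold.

m₁+m₂+m₃ = 1 − 3 + 2 = 0  ✓
triangle: |2−6|=4 ≤ l₃=6 ≤ 2+6=8  ✓
parity: l₁+l₂+l₃ = 14 is even  ✓

none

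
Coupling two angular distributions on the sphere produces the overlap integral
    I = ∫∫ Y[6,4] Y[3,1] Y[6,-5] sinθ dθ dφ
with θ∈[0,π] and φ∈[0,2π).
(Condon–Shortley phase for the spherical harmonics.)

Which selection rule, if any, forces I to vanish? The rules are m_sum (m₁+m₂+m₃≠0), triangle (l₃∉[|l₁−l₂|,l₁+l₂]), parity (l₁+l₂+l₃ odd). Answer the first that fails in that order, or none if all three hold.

azimuthal sum: 4 + 1 − 5 = 0  ✓
3 ≤ 6 ≤ 9 (triangle on l)  ✓
L = 6 + 3 + 6 = 15 (odd)  ✗

parity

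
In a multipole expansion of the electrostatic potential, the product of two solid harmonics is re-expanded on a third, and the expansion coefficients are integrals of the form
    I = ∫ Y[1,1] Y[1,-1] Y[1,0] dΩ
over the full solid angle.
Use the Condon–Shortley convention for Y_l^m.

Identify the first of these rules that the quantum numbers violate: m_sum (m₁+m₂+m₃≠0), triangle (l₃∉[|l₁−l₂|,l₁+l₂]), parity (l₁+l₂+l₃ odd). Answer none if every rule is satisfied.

m₁+m₂+m₃ = 1 − 1 + 0 = 0  ✓
triangle: |1−1|=0 ≤ l₃=1 ≤ 1+1=2  ✓
parity: l₁+l₂+l₃ = 3 is odd  ✗

parity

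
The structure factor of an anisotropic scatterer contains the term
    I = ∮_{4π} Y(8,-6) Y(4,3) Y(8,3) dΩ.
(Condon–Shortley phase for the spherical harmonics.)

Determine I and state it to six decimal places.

-0.157235

Rules hold: Σm=0, L=20 even, 4≤8≤12.
N = 17·9·17 = 2601
Δ = 4!·12!·4!/21! = 1/185175900
Racah Σ t=0..4: t=0:+1/557383680 t=1:−1/21772800 t=2:+1/8294400 t=3:−1/21772800 t=4:+1/557383680 = 1/30965760
⇒ 3j(8 4 8; 0 0 0)² = 36/4199, sgn +1
Racah Σ t=3..4: t=3:−1/5748019200 t=4:+1/1045094400 = 1/1277337600
⇒ 3j(8 4 8; -6 3 3)² = 9/646, sgn -1
4πI² = N·(3j₀)²·(3jₘ)² = 1458/4693
I = -1·√(0.310675/4π) = -0.15723476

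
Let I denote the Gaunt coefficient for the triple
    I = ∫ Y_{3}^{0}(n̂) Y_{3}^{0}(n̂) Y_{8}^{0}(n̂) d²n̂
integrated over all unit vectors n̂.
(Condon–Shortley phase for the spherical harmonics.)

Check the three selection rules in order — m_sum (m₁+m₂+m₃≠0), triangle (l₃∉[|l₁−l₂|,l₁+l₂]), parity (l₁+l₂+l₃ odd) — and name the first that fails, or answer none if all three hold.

Σmᵢ = 0  ✓
l₃∈[|l₁−l₂|,l₁+l₂]=[0,6], have l₃=8  ✗
Σlᵢ = 14 ⇒ even

triangle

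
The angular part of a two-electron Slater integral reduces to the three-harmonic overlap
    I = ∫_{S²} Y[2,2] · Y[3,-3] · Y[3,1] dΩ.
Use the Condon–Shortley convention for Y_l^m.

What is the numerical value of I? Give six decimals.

0.132981

Rules hold: Σm=0, L=8 even, 1≤3≤5.
N = 5·7·7 = 245
Δ = 2!·2!·4!/9! = 1/3780
Racah Σ t=0..2: t=0:+1/24 t=1:−1/4 t=2:+1/24 = -1/6
⇒ 3j(2 3 3; 0 0 0)² = 4/105, sgn +1
Racah Σ t=0..0: t=0:+1/96 = 1/96
⇒ 3j(2 3 3; 2 -3 1)² = 1/42, sgn +1
4πI² = N·(3j₀)²·(3jₘ)² = 2/9
I = +1·√(0.222222/4π) = 0.13298076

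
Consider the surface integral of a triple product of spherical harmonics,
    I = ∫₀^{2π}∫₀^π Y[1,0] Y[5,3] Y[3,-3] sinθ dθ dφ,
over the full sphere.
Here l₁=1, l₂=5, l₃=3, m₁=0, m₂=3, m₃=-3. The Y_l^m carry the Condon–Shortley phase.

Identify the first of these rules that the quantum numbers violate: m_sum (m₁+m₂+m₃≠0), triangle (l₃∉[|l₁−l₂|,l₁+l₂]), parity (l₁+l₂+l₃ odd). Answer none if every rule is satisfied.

triangle

m₁+m₂+m₃ = 0 + 3 − 3 = 0  ✓
triangle: |1−5|=4 ≤ l₃=3 ≤ 1+5=6  ✗
parity: l₁+l₂+l₃ = 9 is odd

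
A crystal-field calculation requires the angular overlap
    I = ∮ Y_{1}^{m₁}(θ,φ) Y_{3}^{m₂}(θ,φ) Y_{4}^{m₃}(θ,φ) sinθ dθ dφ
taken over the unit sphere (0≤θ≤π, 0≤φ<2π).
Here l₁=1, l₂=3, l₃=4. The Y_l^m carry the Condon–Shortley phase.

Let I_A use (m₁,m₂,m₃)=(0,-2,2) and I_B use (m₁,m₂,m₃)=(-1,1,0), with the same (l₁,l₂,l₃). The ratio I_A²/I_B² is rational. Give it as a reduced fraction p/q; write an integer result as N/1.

2/1

l's match ⇒ only the (l;m) 3-j factors differ between A and B.
A: triangle coeff Δ(1,3,4) = 1/252; Σ_t [0,0]: t=0:+1/120 = 1/120; (3j)²=1/21 [(1 3 4; 0 -2 2)], sign=+1
B: triangle coeff Δ(1,3,4) = 1/252; Σ_t [0,0]: t=0:+1/96 = 1/96; (3j)²=1/42 [(1 3 4; -1 1 0)], sign=+1
I_A²/I_B² = (1/21)/(1/42) = 2/1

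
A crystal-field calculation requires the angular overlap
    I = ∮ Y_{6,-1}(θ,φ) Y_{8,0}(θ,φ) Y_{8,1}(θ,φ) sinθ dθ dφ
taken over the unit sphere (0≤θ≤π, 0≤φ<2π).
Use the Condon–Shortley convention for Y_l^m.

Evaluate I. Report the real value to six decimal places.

-0.041022

Rules hold: Σm=0, L=22 even, 2≤8≤14.
N = 13·17·17 = 3757
Δ = 6!·6!·10!/23! = 1/13742520792
Racah Σ t=0..6: t=0:+1/41803776000 t=1:−1/435456000 t=2:+1/39813120 t=3:−1/18662400 t=4:+1/39813120 t=5:−1/435456000 t=6:+1/41803776000 = -11/1393459200
⇒ 3j(6 8 8; 0 0 0)² = 600/96577, sgn -1
Racah Σ t=1..6: t=1:−1/2612736000 t=2:+1/99532800 t=3:−1/24883200 t=4:+1/29859840 t=5:−1/174182400 t=6:+1/6967296000 = -11/4180377600
⇒ 3j(6 8 8; -1 0 1)² = 175/193154, sgn +1
4πI² = N·(3j₀)²·(3jₘ)² = 52500/2482597
I = -1·√(0.0211472/4π) = -0.04102245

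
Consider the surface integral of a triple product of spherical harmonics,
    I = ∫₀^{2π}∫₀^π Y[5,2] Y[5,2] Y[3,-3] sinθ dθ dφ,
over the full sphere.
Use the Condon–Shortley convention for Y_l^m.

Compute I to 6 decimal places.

0.000000

m-sum = 2 + 2 − 3 = 1 ≠ 0 ⇒ I = 0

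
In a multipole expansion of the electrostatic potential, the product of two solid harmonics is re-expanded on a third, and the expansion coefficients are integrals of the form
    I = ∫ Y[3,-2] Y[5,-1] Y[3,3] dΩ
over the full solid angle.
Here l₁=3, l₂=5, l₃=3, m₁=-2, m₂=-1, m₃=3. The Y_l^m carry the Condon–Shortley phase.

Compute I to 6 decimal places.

l₁+l₂+l₃=11 is odd: 3j(l;000)=0 ⇒ I=0

0.000000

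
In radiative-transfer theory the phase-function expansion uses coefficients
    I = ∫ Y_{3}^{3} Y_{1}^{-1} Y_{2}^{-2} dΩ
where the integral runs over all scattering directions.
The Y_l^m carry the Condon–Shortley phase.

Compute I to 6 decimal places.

-0.319865

Rules hold: Σm=0, L=6 even, 2≤2≤4.
N = 7·3·5 = 105
Δ = 2!·4!·0!/7! = 1/105
Racah Σ t=1..1: t=1:−1/4 = -1/4
⇒ 3j(3 1 2; 0 0 0)² = 3/35, sgn -1
Racah Σ t=0..0: t=0:+1/48 = 1/48
⇒ 3j(3 1 2; 3 -1 -2)² = 1/7, sgn +1
4πI² = N·(3j₀)²·(3jₘ)² = 9/7
I = -1·√(1.28571/4π) = -0.31986543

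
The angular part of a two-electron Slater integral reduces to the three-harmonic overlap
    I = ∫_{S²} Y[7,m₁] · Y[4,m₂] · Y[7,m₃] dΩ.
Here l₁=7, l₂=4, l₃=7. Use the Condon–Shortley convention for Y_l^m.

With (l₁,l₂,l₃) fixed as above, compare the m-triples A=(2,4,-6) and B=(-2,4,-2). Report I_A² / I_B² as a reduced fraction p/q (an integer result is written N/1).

3575/15876

Same 7,4,7: normalisation and zero-m 3j drop out of the ratio.
A: Δ: 4! 10! 4! / 19! → 1/58198140; sum: t=4:+1/209018880 = 1/209018880; 3j²(7 4 7; 2 4 -6) = Δ·Π!·Σ² = 25/5814  (sign -1)
B: Δ: 4! 10! 4! / 19! → 1/58198140; sum: t=4:+1/8294400 = 1/8294400; 3j²(7 4 7; -2 4 -2) = Δ·Π!·Σ² = 882/46189  (sign -1)
I_A²/I_B² = (25/5814)/(882/46189) = 3575/15876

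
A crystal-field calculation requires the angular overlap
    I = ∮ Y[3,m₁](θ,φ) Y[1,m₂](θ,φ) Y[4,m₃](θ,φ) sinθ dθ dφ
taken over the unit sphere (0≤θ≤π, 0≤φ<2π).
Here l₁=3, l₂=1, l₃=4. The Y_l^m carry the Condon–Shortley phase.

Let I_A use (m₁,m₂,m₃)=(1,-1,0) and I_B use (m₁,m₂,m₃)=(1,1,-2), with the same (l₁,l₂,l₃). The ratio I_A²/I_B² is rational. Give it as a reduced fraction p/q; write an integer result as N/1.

2/5

l's match ⇒ only the (l;m) 3-j factors differ between A and B.
A: triangle coeff Δ(3,1,4) = 1/252; Σ_t [0,0]: t=0:+1/96 = 1/96; (3j)²=1/42 [(3 1 4; 1 -1 0)], sign=+1
B: triangle coeff Δ(3,1,4) = 1/252; Σ_t [0,0]: t=0:+1/96 = 1/96; (3j)²=5/84 [(3 1 4; 1 1 -2)], sign=+1
I_A²/I_B² = (1/42)/(5/84) = 2/5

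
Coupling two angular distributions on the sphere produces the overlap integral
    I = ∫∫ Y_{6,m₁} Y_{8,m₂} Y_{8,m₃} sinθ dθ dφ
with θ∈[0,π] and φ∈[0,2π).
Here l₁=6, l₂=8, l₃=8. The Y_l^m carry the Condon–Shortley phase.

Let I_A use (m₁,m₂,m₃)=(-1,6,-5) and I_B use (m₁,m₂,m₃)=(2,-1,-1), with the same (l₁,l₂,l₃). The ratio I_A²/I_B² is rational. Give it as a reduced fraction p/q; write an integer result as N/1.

20449/15120

l's match ⇒ only the (l;m) 3-j factors differ between A and B.
A: triangle coeff Δ(6,8,8) = 1/13742520792; Σ_t [4,6]: t=4:+1/6270566400 t=5:−1/2090188800 t=6:+1/6967296000 = -11/62705664000; (3j)²=1573/178296 [(6 8 8; -1 6 -5)], sign=+1
B: triangle coeff Δ(6,8,8) = 1/13742520792; Σ_t [0,4]: t=0:+1/1045094400 t=1:−1/74649600 t=2:+1/33177600 t=3:−1/74649600 t=4:+1/1045094400 = 11/2090188800; (3j)²=630/96577 [(6 8 8; 2 -1 -1)], sign=-1
I_A²/I_B² = (1573/178296)/(630/96577) = 20449/15120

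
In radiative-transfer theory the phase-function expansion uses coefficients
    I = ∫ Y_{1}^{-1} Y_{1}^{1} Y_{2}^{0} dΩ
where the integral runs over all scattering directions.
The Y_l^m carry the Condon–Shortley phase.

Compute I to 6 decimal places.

0.126157

Rules hold: Σm=0, L=4 even, 0≤2≤2.
N = 3·3·5 = 45
Δ = 0!·2!·2!/5! = 1/30
Racah Σ t=0..0: t=0:+1/1 = 1/1
⇒ 3j(1 1 2; 0 0 0)² = 2/15, sgn +1
Racah Σ t=0..0: t=0:+1/4 = 1/4
⇒ 3j(1 1 2; -1 1 0)² = 1/30, sgn +1
4πI² = N·(3j₀)²·(3jₘ)² = 1/5
I = +1·√(0.2/4π) = 0.12615663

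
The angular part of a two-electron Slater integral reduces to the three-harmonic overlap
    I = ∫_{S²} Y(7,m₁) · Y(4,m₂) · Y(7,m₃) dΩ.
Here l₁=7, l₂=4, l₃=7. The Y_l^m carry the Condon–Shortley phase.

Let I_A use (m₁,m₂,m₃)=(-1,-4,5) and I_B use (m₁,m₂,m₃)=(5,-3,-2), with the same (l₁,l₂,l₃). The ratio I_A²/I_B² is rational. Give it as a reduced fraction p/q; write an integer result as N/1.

27/49

Shared (l₁,l₂,l₃)=(7,4,7): N and (l;000)² cancel in I_A²/I_B².
A: Δ = 4!·10!·4!/19! = 1/58198140; Racah Σ t=0..0: t=0:+1/46448640 = 1/46448640; ⇒ 3j(7 4 7; -1 -4 5)² = 75/8398, sgn +1
B: Δ = 4!·10!·4!/19! = 1/58198140; Racah Σ t=0..1: t=0:+1/11612160 t=1:−1/52254720 = 1/14929920; ⇒ 3j(7 4 7; 5 -3 -2)² = 1225/75582, sgn -1
I_A²/I_B² = (75/8398)/(1225/75582) = 27/49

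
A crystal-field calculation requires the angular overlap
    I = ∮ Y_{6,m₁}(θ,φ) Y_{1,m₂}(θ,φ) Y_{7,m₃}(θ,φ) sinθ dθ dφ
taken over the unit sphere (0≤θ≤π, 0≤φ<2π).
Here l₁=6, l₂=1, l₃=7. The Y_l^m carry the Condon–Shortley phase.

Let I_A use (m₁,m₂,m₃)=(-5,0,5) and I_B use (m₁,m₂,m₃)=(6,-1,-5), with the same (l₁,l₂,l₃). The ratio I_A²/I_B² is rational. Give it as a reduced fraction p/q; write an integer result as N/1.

24/1

l's match ⇒ only the (l;m) 3-j factors differ between A and B.
A: triangle coeff Δ(6,1,7) = 1/1365; Σ_t [0,0]: t=0:+1/39916800 = 1/39916800; (3j)²=8/455 [(6 1 7; -5 0 5)], sign=+1
B: triangle coeff Δ(6,1,7) = 1/1365; Σ_t [0,0]: t=0:+1/958003200 = 1/958003200; (3j)²=1/1365 [(6 1 7; 6 -1 -5)], sign=+1
I_A²/I_B² = (8/455)/(1/1365) = 24/1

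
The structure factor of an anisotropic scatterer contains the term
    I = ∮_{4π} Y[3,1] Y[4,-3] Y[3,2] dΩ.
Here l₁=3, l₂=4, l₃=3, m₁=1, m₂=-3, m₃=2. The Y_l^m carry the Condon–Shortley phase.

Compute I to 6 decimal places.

Rules hold: Σm=0, L=10 even, 1≤3≤7.
N = 7·9·7 = 441
Δ = 4!·2!·4!/11! = 1/34650
Racah Σ t=1..3: t=1:−1/72 t=2:+1/16 t=3:−1/72 = 5/144
⇒ 3j(3 4 3; 0 0 0)² = 2/77, sgn -1
Racah Σ t=0..1: t=0:+1/288 t=1:−1/144 = -1/288
⇒ 3j(3 4 3; 1 -3 2)² = 1/99, sgn +1
4πI² = N·(3j₀)²·(3jₘ)² = 14/121
I = -1·√(0.115702/4π) = -0.09595473

-0.095955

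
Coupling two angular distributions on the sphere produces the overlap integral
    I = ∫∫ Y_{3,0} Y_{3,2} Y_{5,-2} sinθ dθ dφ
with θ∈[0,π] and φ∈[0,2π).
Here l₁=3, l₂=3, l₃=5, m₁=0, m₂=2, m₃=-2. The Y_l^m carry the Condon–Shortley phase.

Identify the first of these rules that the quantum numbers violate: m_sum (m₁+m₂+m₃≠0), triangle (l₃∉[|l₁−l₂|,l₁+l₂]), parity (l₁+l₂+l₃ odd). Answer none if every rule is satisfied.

azimuthal sum: 0 + 2 − 2 = 0  ✓
0 ≤ 5 ≤ 6 (triangle on l)  ✓
L = 3 + 3 + 5 = 11 (odd)  ✗

parity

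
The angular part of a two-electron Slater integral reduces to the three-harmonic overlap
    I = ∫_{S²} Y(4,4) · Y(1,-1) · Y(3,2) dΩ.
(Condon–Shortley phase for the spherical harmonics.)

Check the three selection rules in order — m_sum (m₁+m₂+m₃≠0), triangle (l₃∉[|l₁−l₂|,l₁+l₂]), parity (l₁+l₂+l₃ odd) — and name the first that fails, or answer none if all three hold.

m₁+m₂+m₃ = 4 − 1 + 2 = 5  ✗
triangle: |4−1|=3 ≤ l₃=3 ≤ 4+1=5
parity: l₁+l₂+l₃ = 8 is even

m_sum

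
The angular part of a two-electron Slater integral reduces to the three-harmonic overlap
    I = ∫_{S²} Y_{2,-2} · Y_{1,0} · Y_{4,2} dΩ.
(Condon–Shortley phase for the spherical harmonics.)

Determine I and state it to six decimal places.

0.000000

triangle: need 1≤l₃≤3, have 4; I=0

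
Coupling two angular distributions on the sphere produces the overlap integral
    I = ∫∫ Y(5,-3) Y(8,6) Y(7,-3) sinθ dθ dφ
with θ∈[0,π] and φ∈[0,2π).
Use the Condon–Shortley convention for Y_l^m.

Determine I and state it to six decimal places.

0.036695

Rules hold: Σm=0, L=20 even, 3≤7≤13.
N = 11·17·15 = 2805
Δ = 6!·4!·10!/21! = 1/814773960
Racah Σ t=1..5: t=1:−1/87091200 t=2:+1/4976640 t=3:−1/2073600 t=4:+1/4976640 t=5:−1/87091200 = -1/9676800
⇒ 3j(5 8 7; 0 0 0)² = 360/46189, sgn +1
Racah Σ t=4..6: t=4:+1/4180377600 t=5:−1/261273600 t=6:+1/232243200 = 1/1393459200
⇒ 3j(5 8 7; -3 6 -3)² = 1/1292, sgn +1
4πI² = N·(3j₀)²·(3jₘ)² = 1350/79781
I = +1·√(0.0169213/4π) = 0.03669545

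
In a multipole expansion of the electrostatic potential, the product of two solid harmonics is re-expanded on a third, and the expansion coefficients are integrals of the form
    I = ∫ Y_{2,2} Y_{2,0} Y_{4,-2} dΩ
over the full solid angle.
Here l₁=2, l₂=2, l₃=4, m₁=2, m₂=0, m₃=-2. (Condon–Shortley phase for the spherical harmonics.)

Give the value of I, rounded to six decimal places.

0.156078

m-sum 0 ✓  L=8 even ✓  0≤4≤4 ✓
Π(2lᵢ+1) = 5×5×9 = 225
triangle coeff Δ(2,2,4) = 1/630
Σ_t [0,0]: t=0:+1/16 = 1/16
(3j)²=2/35 [(2 2 4; 0 0 0)], sign=+1
Σ_t [0,0]: t=0:+1/96 = 1/96
(3j)²=1/42 [(2 2 4; 2 0 -2)], sign=+1
⇒ 4πI² = 15/49
I = (+1)√(15/49/(4π)) = 0.15607835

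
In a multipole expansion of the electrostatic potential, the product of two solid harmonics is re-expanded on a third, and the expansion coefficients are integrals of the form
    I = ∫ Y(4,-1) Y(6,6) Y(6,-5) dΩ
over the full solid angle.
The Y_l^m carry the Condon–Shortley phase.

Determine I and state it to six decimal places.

m-sum 0 ✓  L=16 even ✓  2≤6≤10 ✓
Π(2lᵢ+1) = 9×13×13 = 1521
triangle coeff Δ(4,6,6) = 1/15315300
Σ_t [0,4]: t=0:+1/829440 t=1:−1/25920 t=2:+1/9216 t=3:−1/25920 t=4:+1/829440 = 7/207360
(3j)²=28/2431 [(4 6 6; 0 0 0)], sign=+1
Σ_t [4,4]: t=4:+1/5806080 = 1/5806080
(3j)²=165/6188 [(4 6 6; -1 6 -5)], sign=-1
⇒ 4πI² = 135/289
I = (-1)√(135/289/(4π)) = -0.19280266

-0.192803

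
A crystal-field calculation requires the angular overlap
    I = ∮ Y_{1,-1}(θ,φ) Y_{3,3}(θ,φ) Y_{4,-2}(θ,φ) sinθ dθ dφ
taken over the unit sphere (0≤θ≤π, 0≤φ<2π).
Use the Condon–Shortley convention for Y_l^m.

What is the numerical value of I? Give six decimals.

Rules hold: Σm=0, L=8 even, 2≤4≤4.
N = 3·7·9 = 189
Δ = 0!·2!·6!/9! = 1/252
Racah Σ t=0..0: t=0:+1/36 = 1/36
⇒ 3j(1 3 4; 0 0 0)² = 4/63, sgn +1
Racah Σ t=0..0: t=0:+1/1440 = 1/1440
⇒ 3j(1 3 4; -1 3 -2)² = 1/252, sgn +1
4πI² = N·(3j₀)²·(3jₘ)² = 1/21
I = +1·√(0.047619/4π) = 0.06155813

0.061558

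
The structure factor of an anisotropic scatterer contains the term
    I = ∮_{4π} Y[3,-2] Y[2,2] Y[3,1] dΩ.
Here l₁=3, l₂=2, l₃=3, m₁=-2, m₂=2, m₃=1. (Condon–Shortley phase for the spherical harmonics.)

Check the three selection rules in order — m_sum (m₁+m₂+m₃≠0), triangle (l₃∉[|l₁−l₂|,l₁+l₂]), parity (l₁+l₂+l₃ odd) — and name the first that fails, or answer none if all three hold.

azimuthal sum: -2 + 2 + 1 = 1  ✗
1 ≤ 3 ≤ 5 (triangle on l)
L = 3 + 2 + 3 = 8 (even)

m_sum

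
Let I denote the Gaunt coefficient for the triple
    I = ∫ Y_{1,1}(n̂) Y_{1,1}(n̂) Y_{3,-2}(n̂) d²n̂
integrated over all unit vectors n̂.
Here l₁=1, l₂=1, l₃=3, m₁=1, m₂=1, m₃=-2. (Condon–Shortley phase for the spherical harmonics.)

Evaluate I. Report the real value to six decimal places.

0.000000

l₃=3 ∉ [0,2] — triangle fails ⇒ I = 0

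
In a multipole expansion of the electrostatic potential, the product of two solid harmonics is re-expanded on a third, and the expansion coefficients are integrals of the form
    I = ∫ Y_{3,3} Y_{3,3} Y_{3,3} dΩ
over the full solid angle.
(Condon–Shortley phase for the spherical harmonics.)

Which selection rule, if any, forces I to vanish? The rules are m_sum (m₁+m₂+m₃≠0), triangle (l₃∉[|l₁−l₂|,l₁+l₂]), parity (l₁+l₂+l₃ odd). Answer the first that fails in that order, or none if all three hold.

m₁+m₂+m₃ = 3 + 3 + 3 = 9  ✗
triangle: |3−3|=0 ≤ l₃=3 ≤ 3+3=6
parity: l₁+l₂+l₃ = 9 is odd

m_sum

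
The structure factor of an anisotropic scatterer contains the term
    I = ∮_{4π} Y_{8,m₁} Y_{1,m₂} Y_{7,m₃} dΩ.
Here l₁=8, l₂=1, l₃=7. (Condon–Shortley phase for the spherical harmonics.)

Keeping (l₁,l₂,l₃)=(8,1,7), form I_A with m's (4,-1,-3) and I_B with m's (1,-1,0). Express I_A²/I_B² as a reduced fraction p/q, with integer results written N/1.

11/6

Same 8,1,7: normalisation and zero-m 3j drop out of the ratio.
A: Δ: 2! 14! 0! / 17! → 1/2040; sum: t=0:+1/174182400 = 1/174182400; 3j²(8 1 7; 4 -1 -3) = Δ·Π!·Σ² = 11/340  (sign +1)
B: Δ: 2! 14! 0! / 17! → 1/2040; sum: t=0:+1/50803200 = 1/50803200; 3j²(8 1 7; 1 -1 0) = Δ·Π!·Σ² = 3/170  (sign -1)
I_A²/I_B² = (11/340)/(3/170) = 11/6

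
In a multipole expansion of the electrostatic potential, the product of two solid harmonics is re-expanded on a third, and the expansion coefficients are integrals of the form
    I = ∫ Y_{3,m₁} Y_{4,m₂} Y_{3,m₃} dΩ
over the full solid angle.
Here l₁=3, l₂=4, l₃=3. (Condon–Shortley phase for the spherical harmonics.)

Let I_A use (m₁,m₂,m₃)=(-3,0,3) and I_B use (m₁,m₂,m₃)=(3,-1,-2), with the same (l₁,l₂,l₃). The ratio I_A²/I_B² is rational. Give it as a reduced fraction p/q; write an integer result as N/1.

Shared (l₁,l₂,l₃)=(3,4,3): N and (l;000)² cancel in I_A²/I_B².
A: Δ = 4!·2!·4!/11! = 1/34650; Racah Σ t=4..4: t=4:+1/1152 = 1/1152; ⇒ 3j(3 4 3; -3 0 3)² = 1/154, sgn +1
B: Δ = 4!·2!·4!/11! = 1/34650; Racah Σ t=0..0: t=0:+1/288 = 1/288; ⇒ 3j(3 4 3; 3 -1 -2)² = 5/231, sgn -1
I_A²/I_B² = (1/154)/(5/231) = 3/10

3/10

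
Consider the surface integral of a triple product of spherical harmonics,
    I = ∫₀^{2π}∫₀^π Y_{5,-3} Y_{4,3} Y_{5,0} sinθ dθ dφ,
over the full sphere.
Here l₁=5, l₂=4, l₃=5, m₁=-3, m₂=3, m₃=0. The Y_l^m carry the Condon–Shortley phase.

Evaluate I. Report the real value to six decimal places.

Checks pass: Σm=0; 14 even; l₃=5∈[1,9].
(2·5+1)(2·4+1)(2·5+1) = 1089
Δ: 4! 6! 4! / 15! → 1/3153150
sum: t=0:+1/69120 t=1:−1/1728 t=2:+1/576 t=3:−1/1728 t=4:+1/69120 = 7/11520
3j²(5 4 5; 0 0 0) = Δ·Π!·Σ² = 2/143  (sign -1)
sum: t=3:−1/17280 t=4:+1/6912 = 1/11520
3j²(5 4 5; -3 3 0) = Δ·Π!·Σ² = 2/143  (sign -1)
combine: 4πI² = 1089·2/143·2/143 = 36/169
take √, sign +1: I = 0.13019760

0.130198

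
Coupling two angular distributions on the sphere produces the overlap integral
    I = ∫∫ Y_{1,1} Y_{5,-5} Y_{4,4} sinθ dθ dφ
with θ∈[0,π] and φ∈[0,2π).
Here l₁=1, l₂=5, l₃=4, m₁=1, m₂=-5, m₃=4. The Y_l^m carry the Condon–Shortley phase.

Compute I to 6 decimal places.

Rules hold: Σm=0, L=10 even, 4≤4≤6.
N = 3·11·9 = 297
Δ = 2!·0!·8!/11! = 1/495
Racah Σ t=1..1: t=1:−1/576 = -1/576
⇒ 3j(1 5 4; 0 0 0)² = 5/99, sgn -1
Racah Σ t=0..0: t=0:+1/80640 = 1/80640
⇒ 3j(1 5 4; 1 -5 4)² = 1/11, sgn +1
4πI² = N·(3j₀)²·(3jₘ)² = 15/11
I = -1·√(1.36364/4π) = -0.32941575

-0.329416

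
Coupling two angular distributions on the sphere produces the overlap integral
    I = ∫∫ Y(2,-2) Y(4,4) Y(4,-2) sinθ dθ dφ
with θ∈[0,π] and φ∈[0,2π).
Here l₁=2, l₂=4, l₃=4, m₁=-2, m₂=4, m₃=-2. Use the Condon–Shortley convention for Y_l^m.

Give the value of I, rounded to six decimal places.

-0.106180

Checks pass: Σm=0; 10 even; l₃=4∈[2,6].
(2·2+1)(2·4+1)(2·4+1) = 405
Δ: 2! 2! 6! / 11! → 1/13860
sum: t=0:+1/192 t=1:−1/36 t=2:+1/192 = -5/288
3j²(2 4 4; 0 0 0) = Δ·Π!·Σ² = 20/693  (sign -1)
sum: t=2:+1/2880 = 1/2880
3j²(2 4 4; -2 4 -2) = Δ·Π!·Σ² = 2/165  (sign +1)
combine: 4πI² = 405·20/693·2/165 = 120/847
take √, sign -1: I = -0.10618031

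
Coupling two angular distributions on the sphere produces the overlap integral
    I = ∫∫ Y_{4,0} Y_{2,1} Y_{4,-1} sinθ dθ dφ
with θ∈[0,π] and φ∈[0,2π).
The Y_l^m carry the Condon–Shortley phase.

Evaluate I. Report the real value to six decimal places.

-0.044869

Checks pass: Σm=0; 10 even; l₃=4∈[2,6].
(2·4+1)(2·2+1)(2·4+1) = 405
Δ: 2! 6! 2! / 11! → 1/13860
sum: t=0:+1/192 t=1:−1/36 t=2:+1/192 = -5/288
3j²(4 2 4; 0 0 0) = Δ·Π!·Σ² = 20/693  (sign -1)
sum: t=1:−1/72 t=2:+1/96 = -1/288
3j²(4 2 4; 0 1 -1) = Δ·Π!·Σ² = 1/462  (sign +1)
combine: 4πI² = 405·20/693·1/462 = 150/5929
take √, sign -1: I = -0.04486937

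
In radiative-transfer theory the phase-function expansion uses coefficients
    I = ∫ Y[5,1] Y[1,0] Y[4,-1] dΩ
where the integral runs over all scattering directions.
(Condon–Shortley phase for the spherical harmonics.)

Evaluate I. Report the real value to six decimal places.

-0.240571

Rules hold: Σm=0, L=10 even, 4≤4≤6.
N = 11·3·9 = 297
Δ = 2!·8!·0!/11! = 1/495
Racah Σ t=1..1: t=1:−1/576 = -1/576
⇒ 3j(5 1 4; 0 0 0)² = 5/99, sgn -1
Racah Σ t=1..1: t=1:−1/720 = -1/720
⇒ 3j(5 1 4; 1 0 -1)² = 8/165, sgn +1
4πI² = N·(3j₀)²·(3jₘ)² = 8/11
I = -1·√(0.727273/4π) = -0.24057125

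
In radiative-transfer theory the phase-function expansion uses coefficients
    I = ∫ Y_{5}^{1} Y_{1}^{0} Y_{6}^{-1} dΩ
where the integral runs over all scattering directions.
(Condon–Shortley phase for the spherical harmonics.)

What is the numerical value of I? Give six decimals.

Rules hold: Σm=0, L=12 even, 4≤6≤6.
N = 11·3·13 = 429
Δ = 0!·10!·2!/13! = 1/858
Racah Σ t=0..0: t=0:+1/14400 = 1/14400
⇒ 3j(5 1 6; 0 0 0)² = 6/143, sgn +1
Racah Σ t=0..0: t=0:+1/17280 = 1/17280
⇒ 3j(5 1 6; 1 0 -1)² = 35/858, sgn -1
4πI² = N·(3j₀)²·(3jₘ)² = 105/143
I = -1·√(0.734266/4π) = -0.24172507

-0.241725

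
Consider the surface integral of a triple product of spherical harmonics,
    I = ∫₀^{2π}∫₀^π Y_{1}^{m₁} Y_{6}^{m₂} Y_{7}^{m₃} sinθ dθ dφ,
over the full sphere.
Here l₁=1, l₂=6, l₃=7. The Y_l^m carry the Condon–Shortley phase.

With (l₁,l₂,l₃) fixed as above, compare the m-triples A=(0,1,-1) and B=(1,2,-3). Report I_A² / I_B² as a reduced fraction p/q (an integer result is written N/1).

16/15

Shared (l₁,l₂,l₃)=(1,6,7): N and (l;000)² cancel in I_A²/I_B².
A: Δ = 0!·2!·12!/15! = 1/1365; Racah Σ t=0..0: t=0:+1/604800 = 1/604800; ⇒ 3j(1 6 7; 0 1 -1)² = 16/455, sgn +1
B: Δ = 0!·2!·12!/15! = 1/1365; Racah Σ t=0..0: t=0:+1/1935360 = 1/1935360; ⇒ 3j(1 6 7; 1 2 -3)² = 3/91, sgn +1
I_A²/I_B² = (16/455)/(3/91) = 16/15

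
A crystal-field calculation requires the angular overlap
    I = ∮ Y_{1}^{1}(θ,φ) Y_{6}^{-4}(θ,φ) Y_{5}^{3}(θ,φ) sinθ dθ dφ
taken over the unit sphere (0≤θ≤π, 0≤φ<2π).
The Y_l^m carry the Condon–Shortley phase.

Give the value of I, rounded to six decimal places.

0.274090

Checks pass: Σm=0; 12 even; l₃=5∈[5,7].
(2·1+1)(2·6+1)(2·5+1) = 429
Δ: 2! 0! 10! / 13! → 1/858
sum: t=1:−1/14400 = -1/14400
3j²(1 6 5; 0 0 0) = Δ·Π!·Σ² = 6/143  (sign +1)
sum: t=0:+1/161280 = 1/161280
3j²(1 6 5; 1 -4 3) = Δ·Π!·Σ² = 15/286  (sign +1)
combine: 4πI² = 429·6/143·15/286 = 135/143
take √, sign +1: I = 0.27409047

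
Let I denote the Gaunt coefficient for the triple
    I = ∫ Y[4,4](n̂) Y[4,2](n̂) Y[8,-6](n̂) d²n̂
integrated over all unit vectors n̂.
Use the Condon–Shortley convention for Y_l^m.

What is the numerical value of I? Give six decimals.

0.183531

Rules hold: Σm=0, L=16 even, 0≤8≤8.
N = 9·9·17 = 1377
Δ = 0!·8!·8!/17! = 1/218790
Racah Σ t=0..0: t=0:+1/331776 = 1/331776
⇒ 3j(4 4 8; 0 0 0)² = 490/21879, sgn +1
Racah Σ t=0..0: t=0:+1/58060800 = 1/58060800
⇒ 3j(4 4 8; 4 2 -6)² = 7/510, sgn +1
4πI² = N·(3j₀)²·(3jₘ)² = 1029/2431
I = +1·√(0.423283/4π) = 0.18353136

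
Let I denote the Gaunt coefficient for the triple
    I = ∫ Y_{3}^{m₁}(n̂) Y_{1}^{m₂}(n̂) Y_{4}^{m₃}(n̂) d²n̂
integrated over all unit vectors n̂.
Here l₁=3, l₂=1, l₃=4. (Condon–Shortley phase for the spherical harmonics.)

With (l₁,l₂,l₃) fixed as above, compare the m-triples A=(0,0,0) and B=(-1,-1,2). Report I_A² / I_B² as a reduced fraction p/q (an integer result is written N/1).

16/15

Shared (l₁,l₂,l₃)=(3,1,4): N and (l;000)² cancel in I_A²/I_B².
A: Δ = 0!·6!·2!/9! = 1/252; Racah Σ t=0..0: t=0:+1/36 = 1/36; ⇒ 3j(3 1 4; 0 0 0)² = 4/63, sgn +1
B: Δ = 0!·6!·2!/9! = 1/252; Racah Σ t=0..0: t=0:+1/96 = 1/96; ⇒ 3j(3 1 4; -1 -1 2)² = 5/84, sgn +1
I_A²/I_B² = (4/63)/(5/84) = 16/15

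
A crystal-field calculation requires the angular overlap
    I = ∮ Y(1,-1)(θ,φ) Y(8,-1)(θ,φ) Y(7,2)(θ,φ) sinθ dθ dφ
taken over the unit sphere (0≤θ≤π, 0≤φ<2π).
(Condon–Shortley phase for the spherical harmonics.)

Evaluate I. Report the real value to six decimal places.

Checks pass: Σm=0; 16 even; l₃=7∈[7,9].
(2·1+1)(2·8+1)(2·7+1) = 765
Δ: 2! 0! 14! / 17! → 1/2040
sum: t=1:−1/25401600 = -1/25401600
3j²(1 8 7; 0 0 0) = Δ·Π!·Σ² = 8/255  (sign +1)
sum: t=2:+1/87091200 = 1/87091200
3j²(1 8 7; -1 -1 2) = Δ·Π!·Σ² = 7/680  (sign -1)
combine: 4πI² = 765·8/255·7/680 = 21/85
take √, sign -1: I = -0.14021525

-0.140215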